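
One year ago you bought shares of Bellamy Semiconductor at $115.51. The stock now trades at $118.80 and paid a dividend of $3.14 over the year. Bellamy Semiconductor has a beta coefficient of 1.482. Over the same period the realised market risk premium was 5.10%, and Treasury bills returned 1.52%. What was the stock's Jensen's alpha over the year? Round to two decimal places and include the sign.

Realised HPR = (P1 + D1 − P0) / P0 = (118.80 + 3.14 − 115.51) / 115.51 = 6.43 / 115.51 = 5.5666%
CAPM required = R_f + β·MRP = 1.52% + 1.482 × 5.10% = 9.07820%
α = realised − required = 5.5666% − 9.07820% = -3.51%

-3.51%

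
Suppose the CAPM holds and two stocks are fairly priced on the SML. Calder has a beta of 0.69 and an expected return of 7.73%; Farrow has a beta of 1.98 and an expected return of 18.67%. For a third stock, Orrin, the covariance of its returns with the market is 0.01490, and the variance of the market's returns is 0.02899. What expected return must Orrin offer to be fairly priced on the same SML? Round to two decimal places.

6.24%

MRP = (18.67% − 7.73%) / (1.98 − 0.69) = 8.4806%
R_f = 7.73% − 0.69 × 8.4806% = 1.8784%
β_Orrin = Cov / Var(R_m) = 0.01490 / 0.02899 = 0.5140
E(R_Orrin) = R_f + β × MRP = 1.8784% + 0.5140 × 8.4806% = 6.24%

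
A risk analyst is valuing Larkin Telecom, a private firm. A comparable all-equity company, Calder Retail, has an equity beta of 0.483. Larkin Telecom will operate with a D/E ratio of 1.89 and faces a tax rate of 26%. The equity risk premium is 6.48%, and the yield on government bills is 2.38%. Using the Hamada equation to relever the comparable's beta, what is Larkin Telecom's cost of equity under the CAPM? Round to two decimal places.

β_L = β_U × [1 + (1 − t)(D/E)] = 0.483 × [1 + (1 − 0.26) × 1.89]
    = 0.483 × [1 + 0.74 × 1.89] = 0.483 × 2.3986 = 1.1585
E(R) = R_f + β_L × MRP = 2.38% + 1.1585 × 6.48% = 9.89%

9.89%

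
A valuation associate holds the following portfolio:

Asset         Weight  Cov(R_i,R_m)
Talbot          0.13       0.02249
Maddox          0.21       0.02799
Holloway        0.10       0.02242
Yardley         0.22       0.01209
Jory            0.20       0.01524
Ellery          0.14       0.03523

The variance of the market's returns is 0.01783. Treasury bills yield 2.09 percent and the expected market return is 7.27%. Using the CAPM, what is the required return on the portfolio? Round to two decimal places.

β_Talbot = 0.02249 / 0.01783 = 1.2614
β_Maddox = 0.02799 / 0.01783 = 1.5698
β_Holloway = 0.02242 / 0.01783 = 1.2574
β_Yardley = 0.01209 / 0.01783 = 0.6781
β_Jory = 0.01524 / 0.01783 = 0.8547
β_Ellery = 0.03523 / 0.01783 = 1.9759
β_P = Σ w_i β_i = 0.13×1.2614 + 0.21×1.5698 + 0.10×1.2574 + 0.22×0.6781 + 0.20×0.8547 + 0.14×1.9759 = 1.2161
MRP = 7.27% − 2.09% = 5.18%
E(R_P) = R_f + β_P × MRP = 2.09% + 1.2161 × 5.18% = 8.39%

8.39%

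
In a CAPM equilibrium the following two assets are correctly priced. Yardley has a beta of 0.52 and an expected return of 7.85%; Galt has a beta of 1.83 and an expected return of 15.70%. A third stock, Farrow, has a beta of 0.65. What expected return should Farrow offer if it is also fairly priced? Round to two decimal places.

8.63%

MRP (SML slope) = (15.70% − 7.85%) / (1.83 − 0.52) = 7.85% / 1.31 = 5.9924%
R_f (intercept) = 7.85% − 0.52 × 5.9924% = 4.7340%
E(R_Farrow) = R_f + β × MRP = 4.7340% + 0.65 × 5.9924% = 8.63%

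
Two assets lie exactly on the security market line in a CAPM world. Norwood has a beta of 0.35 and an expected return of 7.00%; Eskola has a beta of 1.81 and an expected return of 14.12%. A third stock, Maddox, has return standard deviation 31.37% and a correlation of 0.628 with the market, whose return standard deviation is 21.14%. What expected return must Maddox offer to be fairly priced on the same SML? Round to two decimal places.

MRP = (14.12% − 7.00%) / (1.81 − 0.35) = 4.8767%
R_f = 7.00% − 0.35 × 4.8767% = 5.2932%
β_Maddox = ρ·σ_i/σ_m = 0.628 × 31.37 / 21.14 = 0.9319
E(R_Maddox) = R_f + β × MRP = 5.2932% + 0.9319 × 4.8767% = 9.84%

9.84%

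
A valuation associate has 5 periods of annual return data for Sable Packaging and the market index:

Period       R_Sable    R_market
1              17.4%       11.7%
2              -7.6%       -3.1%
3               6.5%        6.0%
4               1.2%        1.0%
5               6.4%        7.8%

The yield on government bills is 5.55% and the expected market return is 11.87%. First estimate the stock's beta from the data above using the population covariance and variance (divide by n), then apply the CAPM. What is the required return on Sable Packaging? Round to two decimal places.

Mean R_i = (17.4 − 7.6 + 6.5 + 1.2 + 6.4) / 5 = 4.7800%
Mean R_m = (11.7 − 3.1 + 6.0 + 1.0 + 7.8) / 5 = 4.6800%
Σ(R_i − R̄_i)(R_m − R̄_m) = 205.4080  ⇒  Cov = 205.4080 / 5 = 41.0816
Σ(R_m − R̄_m)² = 134.8280  ⇒  Var(R_m) = 134.8280 / 5 = 26.9656
β = Cov / Var(R_m) = 41.0816 / 26.9656 = 1.5235
MRP = 11.87% − 5.55% = 6.32%
E(R) = R_f + β × MRP = 5.55% + 1.5235 × 6.32% = 15.18%

15.18%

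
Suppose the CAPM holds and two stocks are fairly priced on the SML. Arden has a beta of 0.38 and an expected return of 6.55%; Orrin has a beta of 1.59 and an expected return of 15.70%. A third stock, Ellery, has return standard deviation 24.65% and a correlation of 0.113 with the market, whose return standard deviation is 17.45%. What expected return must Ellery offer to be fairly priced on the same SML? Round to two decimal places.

4.88%

MRP = (15.70% − 6.55%) / (1.59 − 0.38) = 7.5620%
R_f = 6.55% − 0.38 × 7.5620% = 3.6764%
β_Ellery = ρ·σ_i/σ_m = 0.113 × 24.65 / 17.45 = 0.1596
E(R_Ellery) = R_f + β × MRP = 3.6764% + 0.1596 × 7.5620% = 4.88%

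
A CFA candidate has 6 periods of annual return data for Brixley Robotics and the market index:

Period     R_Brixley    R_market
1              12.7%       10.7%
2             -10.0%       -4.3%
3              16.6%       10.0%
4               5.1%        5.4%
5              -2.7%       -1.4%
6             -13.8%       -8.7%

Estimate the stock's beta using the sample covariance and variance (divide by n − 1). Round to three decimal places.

1.517

Mean R_i = (12.7 − 10.0 + 16.6 + 5.1 − 2.7 − 13.8) / 6 = 1.3167%
Mean R_m = (10.7 − 4.3 + 10.0 + 5.4 − 1.4 − 8.7) / 6 = 1.9500%
Σ(R_i − R̄_i)(R_m − R̄_m) = 480.8650  ⇒  Cov = 480.8650 / 5 = 96.1730
Σ(R_m − R̄_m)² = 316.9750  ⇒  Var(R_m) = 316.9750 / 5 = 63.3950
β = Cov / Var(R_m) = 96.1730 / 63.3950 = 1.5170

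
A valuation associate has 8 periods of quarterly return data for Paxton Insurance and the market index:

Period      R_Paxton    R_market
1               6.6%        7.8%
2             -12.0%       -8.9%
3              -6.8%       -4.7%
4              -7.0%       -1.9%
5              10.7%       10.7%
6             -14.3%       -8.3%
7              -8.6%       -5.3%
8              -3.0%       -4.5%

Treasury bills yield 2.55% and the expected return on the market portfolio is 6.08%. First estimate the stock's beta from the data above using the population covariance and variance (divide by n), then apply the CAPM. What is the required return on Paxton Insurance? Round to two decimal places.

6.67%

Mean R_i = (6.6 − 12.0 − 6.8 − 7.0 + 10.7 − 14.3 − 8.6 − 3.0) / 8 = -4.3000%
Mean R_m = (7.8 − 8.9 − 4.7 − 1.9 + 10.7 − 8.3 − 5.3 − 4.5) / 8 = -1.8875%
Σ(R_i − R̄_i)(R_m − R̄_m) = 430.8700  ⇒  Cov = 430.8700 / 8 = 53.8588
Σ(R_m − R̄_m)² = 368.9688  ⇒  Var(R_m) = 368.9688 / 8 = 46.1211
β = Cov / Var(R_m) = 53.8588 / 46.1211 = 1.1678
MRP = 6.08% − 2.55% = 3.53%
E(R) = R_f + β × MRP = 2.55% + 1.1678 × 3.53% = 6.67%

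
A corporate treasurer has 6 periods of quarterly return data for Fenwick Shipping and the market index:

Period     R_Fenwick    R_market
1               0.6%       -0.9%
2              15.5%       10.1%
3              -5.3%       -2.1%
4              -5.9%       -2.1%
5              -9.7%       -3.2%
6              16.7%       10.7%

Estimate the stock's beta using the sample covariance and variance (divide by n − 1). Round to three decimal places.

Mean R_i = (0.6 + 15.5 − 5.3 − 5.9 − 9.7 + 16.7) / 6 = 1.9833%
Mean R_m = (-0.9 + 10.1 − 2.1 − 2.1 − 3.2 + 10.7) / 6 = 2.0833%
Σ(R_i − R̄_i)(R_m − R̄_m) = 364.4683  ⇒  Cov = 364.4683 / 5 = 72.8937
Σ(R_m − R̄_m)² = 210.3283  ⇒  Var(R_m) = 210.3283 / 5 = 42.0657
β = Cov / Var(R_m) = 72.8937 / 42.0657 = 1.7329

1.733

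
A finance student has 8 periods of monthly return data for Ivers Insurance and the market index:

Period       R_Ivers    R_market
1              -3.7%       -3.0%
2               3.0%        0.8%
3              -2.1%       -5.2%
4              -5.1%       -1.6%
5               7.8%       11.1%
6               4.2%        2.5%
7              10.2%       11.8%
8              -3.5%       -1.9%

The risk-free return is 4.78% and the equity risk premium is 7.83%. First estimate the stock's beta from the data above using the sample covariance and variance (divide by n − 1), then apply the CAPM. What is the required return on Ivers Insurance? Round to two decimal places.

11.29%

Mean R_i = (-3.7 + 3.0 − 2.1 − 5.1 + 7.8 + 4.2 + 10.2 − 3.5) / 8 = 1.3500%
Mean R_m = (-3.0 + 0.8 − 5.2 − 1.6 + 11.1 + 2.5 + 11.8 − 1.9) / 8 = 1.8125%
Σ(R_i − R̄_i)(R_m − R̄_m) = 237.0950  ⇒  Cov = 237.0950 / 7 = 33.8707
Σ(R_m − R̄_m)² = 285.2688  ⇒  Var(R_m) = 285.2688 / 7 = 40.7527
β = Cov / Var(R_m) = 33.8707 / 40.7527 = 0.8311
E(R) = R_f + β × MRP = 4.78% + 0.8311 × 7.83% = 11.29%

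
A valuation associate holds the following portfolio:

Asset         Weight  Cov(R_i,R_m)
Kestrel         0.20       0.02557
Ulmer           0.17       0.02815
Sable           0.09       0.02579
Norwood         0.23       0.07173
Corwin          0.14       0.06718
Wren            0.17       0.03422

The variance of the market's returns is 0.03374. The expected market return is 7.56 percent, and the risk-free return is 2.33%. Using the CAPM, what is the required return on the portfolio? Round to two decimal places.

β_Kestrel = 0.02557 / 0.03374 = 0.7579
β_Ulmer = 0.02815 / 0.03374 = 0.8343
β_Sable = 0.02579 / 0.03374 = 0.7644
β_Norwood = 0.07173 / 0.03374 = 2.1260
β_Corwin = 0.06718 / 0.03374 = 1.9911
β_Wren = 0.03422 / 0.03374 = 1.0142
β_P = Σ w_i β_i = 0.20×0.7579 + 0.17×0.8343 + 0.09×0.7644 + 0.23×2.1260 + 0.14×1.9911 + 0.17×1.0142 = 1.3024
MRP = 7.56% − 2.33% = 5.23%
E(R_P) = R_f + β_P × MRP = 2.33% + 1.3024 × 5.23% = 9.14%

9.14%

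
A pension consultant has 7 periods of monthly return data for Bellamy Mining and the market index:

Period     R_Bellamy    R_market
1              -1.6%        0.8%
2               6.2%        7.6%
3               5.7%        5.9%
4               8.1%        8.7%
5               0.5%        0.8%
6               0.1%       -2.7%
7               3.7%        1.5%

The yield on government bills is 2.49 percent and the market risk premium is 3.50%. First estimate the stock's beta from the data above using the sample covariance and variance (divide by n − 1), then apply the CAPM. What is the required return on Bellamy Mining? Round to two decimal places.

5.21%

Mean R_i = (-1.6 + 6.2 + 5.7 + 8.1 + 0.5 + 0.1 + 3.7) / 7 = 3.2429%
Mean R_m = (0.8 + 7.6 + 5.9 + 8.7 + 0.8 − 2.7 + 1.5) / 7 = 3.2286%
Σ(R_i − R̄_i)(R_m − R̄_m) = 82.3314  ⇒  Cov = 82.3314 / 6 = 13.7219
Σ(R_m − R̄_m)² = 106.1143  ⇒  Var(R_m) = 106.1143 / 6 = 17.6857
β = Cov / Var(R_m) = 13.7219 / 17.6857 = 0.7759
E(R) = R_f + β × MRP = 2.49% + 0.7759 × 3.50% = 5.21%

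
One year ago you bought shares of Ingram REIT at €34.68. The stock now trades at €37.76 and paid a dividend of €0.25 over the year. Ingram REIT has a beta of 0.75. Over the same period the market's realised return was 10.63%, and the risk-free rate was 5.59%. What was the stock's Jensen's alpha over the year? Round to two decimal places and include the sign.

+0.23%

Realised HPR = (P1 + D1 − P0) / P0 = (37.76 + 0.25 − 34.68) / 34.68 = 3.33 / 34.68 = 9.6021%
MRP = 10.63% − 5.59% = 5.04%
CAPM required = R_f + β·MRP = 5.59% + 0.75 × 5.04% = 9.3700%
α = realised − required = 9.6021% − 9.3700% = +0.23%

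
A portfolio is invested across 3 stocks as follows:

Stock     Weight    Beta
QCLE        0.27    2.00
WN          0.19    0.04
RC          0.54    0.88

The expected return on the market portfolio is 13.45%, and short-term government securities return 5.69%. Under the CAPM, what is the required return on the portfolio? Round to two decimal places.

13.63%

β_P = Σ w_i β_i = 0.27×2.00 + 0.19×0.04 + 0.54×0.88 = 1.0228
MRP = 13.45% − 5.69% = 7.76%
E(R_P) = R_f + β_P × MRP = 5.69% + 1.0228 × 7.76% = 13.63%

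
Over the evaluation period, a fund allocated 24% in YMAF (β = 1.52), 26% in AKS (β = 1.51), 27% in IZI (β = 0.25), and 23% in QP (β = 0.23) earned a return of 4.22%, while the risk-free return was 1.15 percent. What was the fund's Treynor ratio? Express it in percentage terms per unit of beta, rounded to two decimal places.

3.50%

β_P = 0.24×1.52 + 0.26×1.51 + 0.27×0.25 + 0.23×0.23 = 0.8778
Treynor = (R_P − R_f) / β_P = (4.22% − 1.15%) / 0.8778 = 3.07% / 0.8778 = 3.50%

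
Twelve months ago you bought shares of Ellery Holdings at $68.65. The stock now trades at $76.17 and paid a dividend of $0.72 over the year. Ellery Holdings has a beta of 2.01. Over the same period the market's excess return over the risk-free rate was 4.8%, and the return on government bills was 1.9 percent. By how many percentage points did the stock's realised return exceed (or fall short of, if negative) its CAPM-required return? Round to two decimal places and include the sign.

Realised HPR = (P1 + D1 − P0) / P0 = (76.17 + 0.72 − 68.65) / 68.65 = 8.24 / 68.65 = 12.0029%
CAPM required = R_f + β·MRP = 1.9% + 2.01 × 4.8% = 11.5480%
α = realised − required = 12.0029% − 11.5480% = +0.45%

+0.45%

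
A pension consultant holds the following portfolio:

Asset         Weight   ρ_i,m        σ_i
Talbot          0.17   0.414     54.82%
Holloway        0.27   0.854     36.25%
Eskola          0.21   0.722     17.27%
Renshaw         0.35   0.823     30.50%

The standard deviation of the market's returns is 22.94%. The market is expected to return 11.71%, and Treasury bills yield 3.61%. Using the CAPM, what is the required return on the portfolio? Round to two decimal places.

β_Talbot = 0.414 × 54.82% / 22.94% = 0.9893
β_Holloway = 0.854 × 36.25% / 22.94% = 1.3495
β_Eskola = 0.722 × 17.27% / 22.94% = 0.5435
β_Renshaw = 0.823 × 30.50% / 22.94% = 1.0942
β_P = Σ w_i β_i = 0.17×0.9893 + 0.27×1.3495 + 0.21×0.5435 + 0.35×1.0942 = 1.0297
MRP = 11.71% − 3.61% = 8.10%
E(R_P) = R_f + β_P × MRP = 3.61% + 1.0297 × 8.10% = 11.95%

11.95%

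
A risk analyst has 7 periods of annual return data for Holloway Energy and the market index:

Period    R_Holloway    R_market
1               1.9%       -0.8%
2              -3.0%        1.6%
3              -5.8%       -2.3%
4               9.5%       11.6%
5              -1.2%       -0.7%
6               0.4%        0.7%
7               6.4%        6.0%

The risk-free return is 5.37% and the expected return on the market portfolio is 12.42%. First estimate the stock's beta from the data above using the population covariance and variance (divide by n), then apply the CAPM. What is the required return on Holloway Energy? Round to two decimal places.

Mean R_i = (1.9 − 3.0 − 5.8 + 9.5 − 1.2 + 0.4 + 6.4) / 7 = 1.1714%
Mean R_m = (-0.8 + 1.6 − 2.3 + 11.6 − 0.7 + 0.7 + 6.0) / 7 = 2.3000%
Σ(R_i − R̄_i)(R_m − R̄_m) = 137.8800  ⇒  Cov = 137.8800 / 7 = 19.6971
Σ(R_m − R̄_m)² = 143.0000  ⇒  Var(R_m) = 143.0000 / 7 = 20.4286
β = Cov / Var(R_m) = 19.6971 / 20.4286 = 0.9642
MRP = 12.42% − 5.37% = 7.05%
E(R) = R_f + β × MRP = 5.37% + 0.9642 × 7.05% = 12.17%

12.17%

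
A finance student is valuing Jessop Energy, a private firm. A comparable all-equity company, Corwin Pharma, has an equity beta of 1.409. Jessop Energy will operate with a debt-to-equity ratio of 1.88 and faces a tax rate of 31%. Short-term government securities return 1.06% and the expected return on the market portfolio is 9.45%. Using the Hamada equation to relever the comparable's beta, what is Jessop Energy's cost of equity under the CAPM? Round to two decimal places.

28.22%

β_L = β_U × [1 + (1 − t)(D/E)] = 1.409 × [1 + (1 − 0.31) × 1.88]
    = 1.409 × [1 + 0.69 × 1.88] = 1.409 × 2.2972 = 3.2368
MRP = 9.45% − 1.06% = 8.39%
E(R) = R_f + β_L × MRP = 1.06% + 3.2368 × 8.39% = 28.22%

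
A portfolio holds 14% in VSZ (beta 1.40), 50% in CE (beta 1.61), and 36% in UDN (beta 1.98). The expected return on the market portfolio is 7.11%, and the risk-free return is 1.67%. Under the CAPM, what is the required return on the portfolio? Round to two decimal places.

10.99%

β_P = Σ w_i β_i = 0.14×1.40 + 0.50×1.61 + 0.36×1.98 = 1.7138
MRP = 7.11% − 1.67% = 5.44%
E(R_P) = R_f + β_P × MRP = 1.67% + 1.7138 × 5.44% = 10.99%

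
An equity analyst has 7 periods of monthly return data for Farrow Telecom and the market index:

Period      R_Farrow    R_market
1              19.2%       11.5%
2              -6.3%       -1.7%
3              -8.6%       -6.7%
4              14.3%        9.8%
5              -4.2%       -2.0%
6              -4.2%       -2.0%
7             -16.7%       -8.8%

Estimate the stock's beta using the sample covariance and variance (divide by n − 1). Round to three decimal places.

1.641

Mean R_i = (19.2 − 6.3 − 8.6 + 14.3 − 4.2 − 4.2 − 16.7) / 7 = -0.9286%
Mean R_m = (11.5 − 1.7 − 6.7 + 9.8 − 2.0 − 2.0 − 8.8) / 7 = 0.0143%
Σ(R_i − R̄_i)(R_m − R̄_m) = 593.1229  ⇒  Cov = 593.1229 / 6 = 98.8538
Σ(R_m − R̄_m)² = 361.5086  ⇒  Var(R_m) = 361.5086 / 6 = 60.2514
β = Cov / Var(R_m) = 98.8538 / 60.2514 = 1.6407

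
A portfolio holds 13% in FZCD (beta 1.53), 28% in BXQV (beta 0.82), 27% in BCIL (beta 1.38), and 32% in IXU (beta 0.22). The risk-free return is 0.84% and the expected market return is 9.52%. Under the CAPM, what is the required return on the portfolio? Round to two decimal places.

β_P = Σ w_i β_i = 0.13×1.53 + 0.28×0.82 + 0.27×1.38 + 0.32×0.22 = 0.8715
MRP = 9.52% − 0.84% = 8.68%
E(R_P) = R_f + β_P × MRP = 0.84% + 0.8715 × 8.68% = 8.40%

8.40%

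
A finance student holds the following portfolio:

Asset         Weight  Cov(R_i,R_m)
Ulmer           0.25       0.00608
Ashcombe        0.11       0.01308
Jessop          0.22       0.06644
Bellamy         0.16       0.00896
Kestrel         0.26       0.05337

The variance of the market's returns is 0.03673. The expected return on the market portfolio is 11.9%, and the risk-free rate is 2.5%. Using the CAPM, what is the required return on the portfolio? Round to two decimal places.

10.92%

β_Ulmer = 0.00608 / 0.03673 = 0.1655
β_Ashcombe = 0.01308 / 0.03673 = 0.3561
β_Jessop = 0.06644 / 0.03673 = 1.8089
β_Bellamy = 0.00896 / 0.03673 = 0.2439
β_Kestrel = 0.05337 / 0.03673 = 1.4530
β_P = Σ w_i β_i = 0.25×0.1655 + 0.11×0.3561 + 0.22×1.8089 + 0.16×0.2439 + 0.26×1.4530 = 0.8953
MRP = 11.9% − 2.5% = 9.40%
E(R_P) = R_f + β_P × MRP = 2.5% + 0.8953 × 9.4% = 10.92%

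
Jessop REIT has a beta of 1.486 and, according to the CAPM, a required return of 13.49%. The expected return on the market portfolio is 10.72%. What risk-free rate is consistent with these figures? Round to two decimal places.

E(R) = R_f + β(E(R_m) − R_f) = R_f(1 − β) + β·E(R_m)
13.49% = R_f × (1 − 1.486) + 1.486 × 10.72%
13.49% = R_f × -0.486 + 15.92992%
R_f = (13.49% − 15.92992%) / -0.486 = 5.02%

5.02%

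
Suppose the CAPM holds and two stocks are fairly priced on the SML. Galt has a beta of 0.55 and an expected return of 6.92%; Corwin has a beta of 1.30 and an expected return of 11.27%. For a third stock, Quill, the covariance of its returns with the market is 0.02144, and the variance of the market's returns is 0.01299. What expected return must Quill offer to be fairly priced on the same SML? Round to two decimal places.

MRP = (11.27% − 6.92%) / (1.30 − 0.55) = 5.8000%
R_f = 6.92% − 0.55 × 5.8000% = 3.7300%
β_Quill = Cov / Var(R_m) = 0.02144 / 0.01299 = 1.6505
E(R_Quill) = R_f + β × MRP = 3.7300% + 1.6505 × 5.8000% = 13.30%

13.30%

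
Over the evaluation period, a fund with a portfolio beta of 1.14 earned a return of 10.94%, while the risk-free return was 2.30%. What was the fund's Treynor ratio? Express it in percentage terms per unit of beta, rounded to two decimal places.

7.58%

Treynor = (R_P − R_f) / β_P = (10.94% − 2.30%) / 1.1400 = 8.64% / 1.1400 = 7.58%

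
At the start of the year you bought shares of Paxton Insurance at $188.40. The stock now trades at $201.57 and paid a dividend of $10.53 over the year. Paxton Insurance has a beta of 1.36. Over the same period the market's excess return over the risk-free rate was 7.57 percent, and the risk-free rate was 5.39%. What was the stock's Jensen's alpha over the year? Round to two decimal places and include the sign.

-3.11%

Realised HPR = (P1 + D1 − P0) / P0 = (201.57 + 10.53 − 188.40) / 188.40 = 23.70 / 188.40 = 12.5796%
CAPM required = R_f + β·MRP = 5.39% + 1.36 × 7.57% = 15.6852%
α = realised − required = 12.5796% − 15.6852% = -3.11%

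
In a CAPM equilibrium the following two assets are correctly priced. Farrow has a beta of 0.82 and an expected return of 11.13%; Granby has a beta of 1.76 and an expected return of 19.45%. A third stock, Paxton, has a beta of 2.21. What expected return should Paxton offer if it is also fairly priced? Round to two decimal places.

MRP (SML slope) = (19.45% − 11.13%) / (1.76 − 0.82) = 8.32% / 0.94 = 8.8511%
R_f (intercept) = 11.13% − 0.82 × 8.8511% = 3.8721%
E(R_Paxton) = R_f + β × MRP = 3.8721% + 2.21 × 8.8511% = 23.43%

23.43%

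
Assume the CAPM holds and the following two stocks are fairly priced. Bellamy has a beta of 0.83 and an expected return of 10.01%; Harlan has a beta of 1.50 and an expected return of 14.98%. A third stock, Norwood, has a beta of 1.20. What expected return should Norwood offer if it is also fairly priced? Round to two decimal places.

12.75%

MRP (SML slope) = (14.98% − 10.01%) / (1.50 − 0.83) = 4.97% / 0.67 = 7.4179%
R_f (intercept) = 10.01% − 0.83 × 7.4179% = 3.8531%
E(R_Norwood) = R_f + β × MRP = 3.8531% + 1.20 × 7.4179% = 12.75%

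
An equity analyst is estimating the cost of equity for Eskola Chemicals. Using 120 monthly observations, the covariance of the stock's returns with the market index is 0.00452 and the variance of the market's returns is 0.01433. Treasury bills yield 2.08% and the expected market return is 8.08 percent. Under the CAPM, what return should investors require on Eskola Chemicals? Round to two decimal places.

3.97%

β = Cov(R_i, R_m) / Var(R_m) = 0.00452 / 0.01433 = 0.3154
MRP = 8.08% − 2.08% = 6.00%
E(R) = R_f + β × MRP = 2.08% + 0.3154 × 6.00% = 3.97%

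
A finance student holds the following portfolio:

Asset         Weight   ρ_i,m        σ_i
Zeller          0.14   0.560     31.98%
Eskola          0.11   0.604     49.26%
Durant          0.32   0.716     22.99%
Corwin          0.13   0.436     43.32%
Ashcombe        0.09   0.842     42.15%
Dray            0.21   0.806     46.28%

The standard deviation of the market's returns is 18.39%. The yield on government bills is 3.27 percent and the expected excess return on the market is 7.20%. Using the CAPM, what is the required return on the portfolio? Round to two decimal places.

12.87%

β_Zeller = 0.560 × 31.98% / 18.39% = 0.9738
β_Eskola = 0.604 × 49.26% / 18.39% = 1.6179
β_Durant = 0.716 × 22.99% / 18.39% = 0.8951
β_Corwin = 0.436 × 43.32% / 18.39% = 1.0271
β_Ashcombe = 0.842 × 42.15% / 18.39% = 1.9299
β_Dray = 0.806 × 46.28% / 18.39% = 2.0284
β_P = Σ w_i β_i = 0.14×0.9738 + 0.11×1.6179 + 0.32×0.8951 + 0.13×1.0271 + 0.09×1.9299 + 0.21×2.0284 = 1.3339
E(R_P) = R_f + β_P × MRP = 3.27% + 1.3339 × 7.20% = 12.87%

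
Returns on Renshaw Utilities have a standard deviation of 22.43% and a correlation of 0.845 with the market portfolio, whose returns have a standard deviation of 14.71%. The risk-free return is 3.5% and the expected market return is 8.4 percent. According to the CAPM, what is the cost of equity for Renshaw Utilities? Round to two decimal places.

β = ρ × σ_i / σ_m = 0.845 × 22.43% / 14.71% = 1.2885
MRP = 8.4% − 3.5% = 4.90%
E(R) = 3.5% + 1.2885 × 4.9% = 9.81%

9.81%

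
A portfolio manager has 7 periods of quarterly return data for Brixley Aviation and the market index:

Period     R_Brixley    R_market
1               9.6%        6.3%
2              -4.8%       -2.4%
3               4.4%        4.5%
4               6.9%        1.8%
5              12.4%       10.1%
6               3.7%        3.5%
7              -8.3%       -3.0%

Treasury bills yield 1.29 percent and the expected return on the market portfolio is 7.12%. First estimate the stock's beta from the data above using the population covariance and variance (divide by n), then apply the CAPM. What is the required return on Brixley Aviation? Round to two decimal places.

Mean R_i = (9.6 − 4.8 + 4.4 + 6.9 + 12.4 + 3.7 − 8.3) / 7 = 3.4143%
Mean R_m = (6.3 − 2.4 + 4.5 + 1.8 + 10.1 + 3.5 − 3.0) / 7 = 2.9714%
Σ(R_i − R̄_i)(R_m − R̄_m) = 196.2929  ⇒  Cov = 196.2929 / 7 = 28.0418
Σ(R_m − R̄_m)² = 130.3943  ⇒  Var(R_m) = 130.3943 / 7 = 18.6278
β = Cov / Var(R_m) = 28.0418 / 18.6278 = 1.5054
MRP = 7.12% − 1.29% = 5.83%
E(R) = R_f + β × MRP = 1.29% + 1.5054 × 5.83% = 10.07%

10.07%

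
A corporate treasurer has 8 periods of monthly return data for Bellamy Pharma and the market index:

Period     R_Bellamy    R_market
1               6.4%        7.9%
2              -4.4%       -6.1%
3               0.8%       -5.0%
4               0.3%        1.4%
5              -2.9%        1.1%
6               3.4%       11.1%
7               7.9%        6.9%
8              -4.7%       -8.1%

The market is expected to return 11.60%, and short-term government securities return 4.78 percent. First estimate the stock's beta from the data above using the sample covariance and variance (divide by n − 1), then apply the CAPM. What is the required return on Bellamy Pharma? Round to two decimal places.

8.50%

Mean R_i = (6.4 − 4.4 + 0.8 + 0.3 − 2.9 + 3.4 + 7.9 − 4.7) / 8 = 0.8500%
Mean R_m = (7.9 − 6.1 − 5.0 + 1.4 + 1.1 + 11.1 + 6.9 − 8.1) / 8 = 1.1500%
Σ(R_i − R̄_i)(R_m − R̄_m) = 193.1300  ⇒  Cov = 193.1300 / 7 = 27.5900
Σ(R_m − R̄_m)² = 353.6400  ⇒  Var(R_m) = 353.6400 / 7 = 50.5200
β = Cov / Var(R_m) = 27.5900 / 50.5200 = 0.5461
MRP = 11.60% − 4.78% = 6.82%
E(R) = R_f + β × MRP = 4.78% + 0.5461 × 6.82% = 8.50%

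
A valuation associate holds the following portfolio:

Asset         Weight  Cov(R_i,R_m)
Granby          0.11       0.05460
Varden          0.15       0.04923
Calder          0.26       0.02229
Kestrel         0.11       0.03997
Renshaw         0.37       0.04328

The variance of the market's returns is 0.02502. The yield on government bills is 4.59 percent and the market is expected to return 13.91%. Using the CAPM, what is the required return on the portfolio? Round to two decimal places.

β_Granby = 0.05460 / 0.02502 = 2.1823
β_Varden = 0.04923 / 0.02502 = 1.9676
β_Calder = 0.02229 / 0.02502 = 0.8909
β_Kestrel = 0.03997 / 0.02502 = 1.5975
β_Renshaw = 0.04328 / 0.02502 = 1.7298
β_P = Σ w_i β_i = 0.11×2.1823 + 0.15×1.9676 + 0.26×0.8909 + 0.11×1.5975 + 0.37×1.7298 = 1.5826
MRP = 13.91% − 4.59% = 9.32%
E(R_P) = R_f + β_P × MRP = 4.59% + 1.5826 × 9.32% = 19.34%

19.34%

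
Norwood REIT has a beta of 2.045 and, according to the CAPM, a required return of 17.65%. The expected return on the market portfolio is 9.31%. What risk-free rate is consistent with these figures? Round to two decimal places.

E(R) = R_f + β(E(R_m) − R_f) = R_f(1 − β) + β·E(R_m)
17.65% = R_f × (1 − 2.045) + 2.045 × 9.31%
17.65% = R_f × -1.045 + 19.03895%
R_f = (17.65% − 19.03895%) / -1.045 = 1.33%

1.33%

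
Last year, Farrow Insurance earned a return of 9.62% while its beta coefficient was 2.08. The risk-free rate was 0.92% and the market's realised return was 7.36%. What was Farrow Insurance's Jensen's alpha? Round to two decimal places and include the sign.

-4.70%

Market excess return = 7.36% − 0.92% = 6.44%
CAPM benchmark = R_f + β(R_m − R_f) = 0.92% + 2.08 × 6.44% = 14.3152%
α = actual − benchmark = 9.62% − 14.3152% = -4.70%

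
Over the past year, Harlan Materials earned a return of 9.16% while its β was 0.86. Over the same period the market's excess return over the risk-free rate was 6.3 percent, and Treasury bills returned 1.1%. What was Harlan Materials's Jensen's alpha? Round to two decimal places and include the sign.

+2.64%

CAPM benchmark = R_f + β(R_m − R_f) = 1.1% + 0.86 × 6.3% = 6.5180%
α = actual − benchmark = 9.16% − 6.5180% = +2.64%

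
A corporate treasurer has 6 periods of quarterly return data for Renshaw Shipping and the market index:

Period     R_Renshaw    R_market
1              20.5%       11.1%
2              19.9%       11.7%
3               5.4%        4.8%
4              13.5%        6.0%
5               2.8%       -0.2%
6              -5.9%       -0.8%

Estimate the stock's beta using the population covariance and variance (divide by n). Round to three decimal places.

1.865

Mean R_i = (20.5 + 19.9 + 5.4 + 13.5 + 2.8 − 5.9) / 6 = 9.3667%
Mean R_m = (11.1 + 11.7 + 4.8 + 6.0 − 0.2 − 0.8) / 6 = 5.4333%
Σ(R_i − R̄_i)(R_m − R̄_m) = 266.1067  ⇒  Cov = 266.1067 / 6 = 44.3511
Σ(R_m − R̄_m)² = 142.6933  ⇒  Var(R_m) = 142.6933 / 6 = 23.7822
β = Cov / Var(R_m) = 44.3511 / 23.7822 = 1.8649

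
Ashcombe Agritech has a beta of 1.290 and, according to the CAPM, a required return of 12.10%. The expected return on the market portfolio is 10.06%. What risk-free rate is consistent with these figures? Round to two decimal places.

3.03%

E(R) = R_f + β(E(R_m) − R_f) = R_f(1 − β) + β·E(R_m)
12.10% = R_f × (1 − 1.290) + 1.290 × 10.06%
12.10% = R_f × -0.290 + 12.97740%
R_f = (12.10% − 12.97740%) / -0.290 = 3.03%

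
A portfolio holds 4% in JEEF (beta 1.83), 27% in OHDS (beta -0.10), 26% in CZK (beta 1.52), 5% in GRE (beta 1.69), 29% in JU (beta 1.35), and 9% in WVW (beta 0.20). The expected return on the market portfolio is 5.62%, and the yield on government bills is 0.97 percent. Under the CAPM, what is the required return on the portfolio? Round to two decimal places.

β_P = Σ w_i β_i = 0.04×1.83 + 0.27×-0.10 + 0.26×1.52 + 0.05×1.69 + 0.29×1.35 + 0.09×0.20 = 0.9354
MRP = 5.62% − 0.97% = 4.65%
E(R_P) = R_f + β_P × MRP = 0.97% + 0.9354 × 4.65% = 5.32%

5.32%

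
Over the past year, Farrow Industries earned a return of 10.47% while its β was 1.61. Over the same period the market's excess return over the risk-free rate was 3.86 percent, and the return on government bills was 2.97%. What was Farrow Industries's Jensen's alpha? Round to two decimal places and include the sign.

CAPM benchmark = R_f + β(R_m − R_f) = 2.97% + 1.61 × 3.86% = 9.1846%
α = actual − benchmark = 10.47% − 9.1846% = +1.29%

+1.29%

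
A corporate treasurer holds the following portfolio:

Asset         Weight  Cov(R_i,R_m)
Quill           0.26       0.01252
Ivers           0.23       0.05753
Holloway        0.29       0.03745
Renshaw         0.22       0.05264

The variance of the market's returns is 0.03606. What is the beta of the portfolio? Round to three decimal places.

1.080

β_Quill = 0.01252 / 0.03606 = 0.3472
β_Ivers = 0.05753 / 0.03606 = 1.5954
β_Holloway = 0.03745 / 0.03606 = 1.0385
β_Renshaw = 0.05264 / 0.03606 = 1.4598
β_P = Σ w_i β_i = 0.26×0.3472 + 0.23×1.5954 + 0.29×1.0385 + 0.22×1.4598 = 1.0795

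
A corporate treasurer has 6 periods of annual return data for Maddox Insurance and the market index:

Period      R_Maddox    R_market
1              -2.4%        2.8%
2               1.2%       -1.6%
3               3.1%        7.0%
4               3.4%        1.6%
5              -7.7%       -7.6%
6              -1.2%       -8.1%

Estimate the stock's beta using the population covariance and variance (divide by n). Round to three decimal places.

0.463

Mean R_i = (-2.4 + 1.2 + 3.1 + 3.4 − 7.7 − 1.2) / 6 = -0.6000%
Mean R_m = (2.8 − 1.6 + 7.0 + 1.6 − 7.6 − 8.1) / 6 = -0.9833%
Σ(R_i − R̄_i)(R_m − R̄_m) = 83.2000  ⇒  Cov = 83.2000 / 6 = 13.8667
Σ(R_m − R̄_m)² = 179.5283  ⇒  Var(R_m) = 179.5283 / 6 = 29.9214
β = Cov / Var(R_m) = 13.8667 / 29.9214 = 0.4634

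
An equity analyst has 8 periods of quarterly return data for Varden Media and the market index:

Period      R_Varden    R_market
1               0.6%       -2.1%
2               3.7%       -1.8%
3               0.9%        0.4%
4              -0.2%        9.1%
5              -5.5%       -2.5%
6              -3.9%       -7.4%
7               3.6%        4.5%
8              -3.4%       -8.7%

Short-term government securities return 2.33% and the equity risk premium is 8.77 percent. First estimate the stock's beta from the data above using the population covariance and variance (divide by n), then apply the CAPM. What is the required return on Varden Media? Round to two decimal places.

5.07%

Mean R_i = (0.6 + 3.7 + 0.9 − 0.2 − 5.5 − 3.9 + 3.6 − 3.4) / 8 = -0.5250%
Mean R_m = (-2.1 − 1.8 + 0.4 + 9.1 − 2.5 − 7.4 + 4.5 − 8.7) / 8 = -1.0625%
Σ(R_i − R̄_i)(R_m − R̄_m) = 74.5475  ⇒  Cov = 74.5475 / 8 = 9.3184
Σ(R_m − R̄_m)² = 238.5388  ⇒  Var(R_m) = 238.5388 / 8 = 29.8174
β = Cov / Var(R_m) = 9.3184 / 29.8174 = 0.3125
E(R) = R_f + β × MRP = 2.33% + 0.3125 × 8.77% = 5.07%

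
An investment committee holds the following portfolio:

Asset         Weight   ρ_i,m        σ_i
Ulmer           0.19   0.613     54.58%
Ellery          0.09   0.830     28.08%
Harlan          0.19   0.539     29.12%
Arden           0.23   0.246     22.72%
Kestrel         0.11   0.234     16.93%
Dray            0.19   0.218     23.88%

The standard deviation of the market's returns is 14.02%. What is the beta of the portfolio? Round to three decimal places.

β_Ulmer = 0.613 × 54.58% / 14.02% = 2.3864
β_Ellery = 0.830 × 28.08% / 14.02% = 1.6624
β_Harlan = 0.539 × 29.12% / 14.02% = 1.1195
β_Arden = 0.246 × 22.72% / 14.02% = 0.3987
β_Kestrel = 0.234 × 16.93% / 14.02% = 0.2826
β_Dray = 0.218 × 23.88% / 14.02% = 0.3713
β_P = Σ w_i β_i = 0.19×2.3864 + 0.09×1.6624 + 0.19×1.1195 + 0.23×0.3987 + 0.11×0.2826 + 0.19×0.3713 = 1.0091

1.009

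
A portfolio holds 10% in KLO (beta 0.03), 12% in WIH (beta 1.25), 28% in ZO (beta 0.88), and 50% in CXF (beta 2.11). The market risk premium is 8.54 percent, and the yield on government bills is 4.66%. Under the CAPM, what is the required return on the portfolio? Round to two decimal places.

β_P = Σ w_i β_i = 0.10×0.03 + 0.12×1.25 + 0.28×0.88 + 0.50×2.11 = 1.4544
E(R_P) = R_f + β_P × MRP = 4.66% + 1.4544 × 8.54% = 17.08%

17.08%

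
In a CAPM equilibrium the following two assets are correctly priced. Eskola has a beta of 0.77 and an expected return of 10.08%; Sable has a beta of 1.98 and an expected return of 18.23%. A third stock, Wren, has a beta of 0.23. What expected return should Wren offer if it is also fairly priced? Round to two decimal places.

MRP (SML slope) = (18.23% − 10.08%) / (1.98 − 0.77) = 8.15% / 1.21 = 6.7355%
R_f (intercept) = 10.08% − 0.77 × 6.7355% = 4.8937%
E(R_Wren) = R_f + β × MRP = 4.8937% + 0.23 × 6.7355% = 6.44%

6.44%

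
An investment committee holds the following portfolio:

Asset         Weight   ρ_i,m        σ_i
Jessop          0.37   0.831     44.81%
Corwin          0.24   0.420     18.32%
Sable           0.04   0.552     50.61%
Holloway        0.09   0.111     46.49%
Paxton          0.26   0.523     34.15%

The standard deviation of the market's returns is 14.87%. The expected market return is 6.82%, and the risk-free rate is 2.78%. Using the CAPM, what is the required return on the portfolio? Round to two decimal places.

8.72%

β_Jessop = 0.831 × 44.81% / 14.87% = 2.5042
β_Corwin = 0.420 × 18.32% / 14.87% = 0.5174
β_Sable = 0.552 × 50.61% / 14.87% = 1.8787
β_Holloway = 0.111 × 46.49% / 14.87% = 0.3470
β_Paxton = 0.523 × 34.15% / 14.87% = 1.2011
β_P = Σ w_i β_i = 0.37×2.5042 + 0.24×0.5174 + 0.04×1.8787 + 0.09×0.3470 + 0.26×1.2011 = 1.4694
MRP = 6.82% − 2.78% = 4.04%
E(R_P) = R_f + β_P × MRP = 2.78% + 1.4694 × 4.04% = 8.72%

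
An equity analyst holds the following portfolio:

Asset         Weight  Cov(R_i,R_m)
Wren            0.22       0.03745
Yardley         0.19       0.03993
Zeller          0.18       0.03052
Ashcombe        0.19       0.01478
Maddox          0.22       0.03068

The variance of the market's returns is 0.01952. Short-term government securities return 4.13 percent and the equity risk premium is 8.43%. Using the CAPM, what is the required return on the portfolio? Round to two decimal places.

β_Wren = 0.03745 / 0.01952 = 1.9185
β_Yardley = 0.03993 / 0.01952 = 2.0456
β_Zeller = 0.03052 / 0.01952 = 1.5635
β_Ashcombe = 0.01478 / 0.01952 = 0.7572
β_Maddox = 0.03068 / 0.01952 = 1.5717
β_P = Σ w_i β_i = 0.22×1.9185 + 0.19×2.0456 + 0.18×1.5635 + 0.19×0.7572 + 0.22×1.5717 = 1.5818
E(R_P) = R_f + β_P × MRP = 4.13% + 1.5818 × 8.43% = 17.46%

17.46%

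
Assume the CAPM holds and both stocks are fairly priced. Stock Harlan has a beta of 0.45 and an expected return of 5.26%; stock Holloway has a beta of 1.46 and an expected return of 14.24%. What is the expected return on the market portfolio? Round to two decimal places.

10.15%

Both satisfy E(R) = R_f + β·MRP, so the slope of the SML is
MRP = (14.24% − 5.26%) / (1.46 − 0.45) = 8.98% / 1.01 = 8.8911%
R_f = E(R_Harlan) − β_Harlan·MRP = 5.26% − 0.45 × 8.8911% = 1.2590%
E(R_m) = R_f + MRP = 1.2590% + 8.8911% = 10.15%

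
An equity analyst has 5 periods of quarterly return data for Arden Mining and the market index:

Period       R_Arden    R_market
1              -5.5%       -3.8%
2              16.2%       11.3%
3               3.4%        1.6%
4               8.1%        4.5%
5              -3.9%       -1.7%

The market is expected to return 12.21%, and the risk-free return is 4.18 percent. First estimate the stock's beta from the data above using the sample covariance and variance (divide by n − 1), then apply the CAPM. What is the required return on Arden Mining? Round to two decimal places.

16.21%

Mean R_i = (-5.5 + 16.2 + 3.4 + 8.1 − 3.9) / 5 = 3.6600%
Mean R_m = (-3.8 + 11.3 + 1.6 + 4.5 − 1.7) / 5 = 2.3800%
Σ(R_i − R̄_i)(R_m − R̄_m) = 208.9260  ⇒  Cov = 208.9260 / 4 = 52.2315
Σ(R_m − R̄_m)² = 139.5080  ⇒  Var(R_m) = 139.5080 / 4 = 34.8770
β = Cov / Var(R_m) = 52.2315 / 34.8770 = 1.4976
MRP = 12.21% − 4.18% = 8.03%
E(R) = R_f + β × MRP = 4.18% + 1.4976 × 8.03% = 16.21%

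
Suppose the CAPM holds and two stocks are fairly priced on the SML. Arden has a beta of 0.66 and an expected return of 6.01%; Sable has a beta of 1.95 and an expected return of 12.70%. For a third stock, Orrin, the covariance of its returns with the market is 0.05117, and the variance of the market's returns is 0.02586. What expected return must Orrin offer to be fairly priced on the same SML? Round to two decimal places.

12.85%

MRP = (12.70% − 6.01%) / (1.95 − 0.66) = 5.1860%
R_f = 6.01% − 0.66 × 5.1860% = 2.5872%
β_Orrin = Cov / Var(R_m) = 0.05117 / 0.02586 = 1.9787
E(R_Orrin) = R_f + β × MRP = 2.5872% + 1.9787 × 5.1860% = 12.85%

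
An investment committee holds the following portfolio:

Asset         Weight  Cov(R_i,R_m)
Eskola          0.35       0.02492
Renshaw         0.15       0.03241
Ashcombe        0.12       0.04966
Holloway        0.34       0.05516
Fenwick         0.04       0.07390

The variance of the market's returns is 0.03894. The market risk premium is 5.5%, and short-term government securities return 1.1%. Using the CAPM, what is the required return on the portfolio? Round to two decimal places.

β_Eskola = 0.02492 / 0.03894 = 0.6400
β_Renshaw = 0.03241 / 0.03894 = 0.8323
β_Ashcombe = 0.04966 / 0.03894 = 1.2753
β_Holloway = 0.05516 / 0.03894 = 1.4165
β_Fenwick = 0.07390 / 0.03894 = 1.8978
β_P = Σ w_i β_i = 0.35×0.6400 + 0.15×0.8323 + 0.12×1.2753 + 0.34×1.4165 + 0.04×1.8978 = 1.0594
E(R_P) = R_f + β_P × MRP = 1.1% + 1.0594 × 5.5% = 6.93%

6.93%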